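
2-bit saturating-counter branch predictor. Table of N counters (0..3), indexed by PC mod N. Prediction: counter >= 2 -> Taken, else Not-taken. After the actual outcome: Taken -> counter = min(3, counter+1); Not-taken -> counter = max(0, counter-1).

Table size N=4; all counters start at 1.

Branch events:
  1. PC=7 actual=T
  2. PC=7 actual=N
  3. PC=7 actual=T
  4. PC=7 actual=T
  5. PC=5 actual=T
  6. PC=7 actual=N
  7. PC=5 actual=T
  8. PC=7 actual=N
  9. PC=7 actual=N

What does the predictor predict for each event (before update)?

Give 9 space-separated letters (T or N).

Answer: N T N T N T T T N

Derivation:
Ev 1: PC=7 idx=3 pred=N actual=T -> ctr[3]=2
Ev 2: PC=7 idx=3 pred=T actual=N -> ctr[3]=1
Ev 3: PC=7 idx=3 pred=N actual=T -> ctr[3]=2
Ev 4: PC=7 idx=3 pred=T actual=T -> ctr[3]=3
Ev 5: PC=5 idx=1 pred=N actual=T -> ctr[1]=2
Ev 6: PC=7 idx=3 pred=T actual=N -> ctr[3]=2
Ev 7: PC=5 idx=1 pred=T actual=T -> ctr[1]=3
Ev 8: PC=7 idx=3 pred=T actual=N -> ctr[3]=1
Ev 9: PC=7 idx=3 pred=N actual=N -> ctr[3]=0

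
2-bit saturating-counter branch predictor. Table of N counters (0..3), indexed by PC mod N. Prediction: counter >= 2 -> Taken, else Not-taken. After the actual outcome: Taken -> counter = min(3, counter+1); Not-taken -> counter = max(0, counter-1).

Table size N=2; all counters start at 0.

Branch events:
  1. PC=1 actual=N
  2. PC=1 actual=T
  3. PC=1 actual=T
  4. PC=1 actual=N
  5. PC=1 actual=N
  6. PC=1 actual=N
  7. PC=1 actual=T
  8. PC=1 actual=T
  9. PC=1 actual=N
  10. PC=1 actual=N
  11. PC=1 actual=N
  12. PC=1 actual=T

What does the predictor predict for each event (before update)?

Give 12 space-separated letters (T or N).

Ev 1: PC=1 idx=1 pred=N actual=N -> ctr[1]=0
Ev 2: PC=1 idx=1 pred=N actual=T -> ctr[1]=1
Ev 3: PC=1 idx=1 pred=N actual=T -> ctr[1]=2
Ev 4: PC=1 idx=1 pred=T actual=N -> ctr[1]=1
Ev 5: PC=1 idx=1 pred=N actual=N -> ctr[1]=0
Ev 6: PC=1 idx=1 pred=N actual=N -> ctr[1]=0
Ev 7: PC=1 idx=1 pred=N actual=T -> ctr[1]=1
Ev 8: PC=1 idx=1 pred=N actual=T -> ctr[1]=2
Ev 9: PC=1 idx=1 pred=T actual=N -> ctr[1]=1
Ev 10: PC=1 idx=1 pred=N actual=N -> ctr[1]=0
Ev 11: PC=1 idx=1 pred=N actual=N -> ctr[1]=0
Ev 12: PC=1 idx=1 pred=N actual=T -> ctr[1]=1

Answer: N N N T N N N N T N N N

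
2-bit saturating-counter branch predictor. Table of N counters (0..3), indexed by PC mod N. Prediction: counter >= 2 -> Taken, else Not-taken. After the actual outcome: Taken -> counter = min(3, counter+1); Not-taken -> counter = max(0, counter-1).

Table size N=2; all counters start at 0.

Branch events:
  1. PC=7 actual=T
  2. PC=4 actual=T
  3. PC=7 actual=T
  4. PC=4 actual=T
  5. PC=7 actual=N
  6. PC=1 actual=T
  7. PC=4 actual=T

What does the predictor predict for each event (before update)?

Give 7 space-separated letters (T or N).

Ev 1: PC=7 idx=1 pred=N actual=T -> ctr[1]=1
Ev 2: PC=4 idx=0 pred=N actual=T -> ctr[0]=1
Ev 3: PC=7 idx=1 pred=N actual=T -> ctr[1]=2
Ev 4: PC=4 idx=0 pred=N actual=T -> ctr[0]=2
Ev 5: PC=7 idx=1 pred=T actual=N -> ctr[1]=1
Ev 6: PC=1 idx=1 pred=N actual=T -> ctr[1]=2
Ev 7: PC=4 idx=0 pred=T actual=T -> ctr[0]=3

Answer: N N N N T N T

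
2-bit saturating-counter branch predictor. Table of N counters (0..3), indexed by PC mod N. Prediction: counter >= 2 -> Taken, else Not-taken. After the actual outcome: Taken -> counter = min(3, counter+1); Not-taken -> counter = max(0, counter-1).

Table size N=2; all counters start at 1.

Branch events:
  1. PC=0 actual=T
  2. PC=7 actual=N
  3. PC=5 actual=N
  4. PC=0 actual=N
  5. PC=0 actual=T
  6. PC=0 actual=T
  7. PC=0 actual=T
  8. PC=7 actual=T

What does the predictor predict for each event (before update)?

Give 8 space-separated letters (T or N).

Ev 1: PC=0 idx=0 pred=N actual=T -> ctr[0]=2
Ev 2: PC=7 idx=1 pred=N actual=N -> ctr[1]=0
Ev 3: PC=5 idx=1 pred=N actual=N -> ctr[1]=0
Ev 4: PC=0 idx=0 pred=T actual=N -> ctr[0]=1
Ev 5: PC=0 idx=0 pred=N actual=T -> ctr[0]=2
Ev 6: PC=0 idx=0 pred=T actual=T -> ctr[0]=3
Ev 7: PC=0 idx=0 pred=T actual=T -> ctr[0]=3
Ev 8: PC=7 idx=1 pred=N actual=T -> ctr[1]=1

Answer: N N N T N T T N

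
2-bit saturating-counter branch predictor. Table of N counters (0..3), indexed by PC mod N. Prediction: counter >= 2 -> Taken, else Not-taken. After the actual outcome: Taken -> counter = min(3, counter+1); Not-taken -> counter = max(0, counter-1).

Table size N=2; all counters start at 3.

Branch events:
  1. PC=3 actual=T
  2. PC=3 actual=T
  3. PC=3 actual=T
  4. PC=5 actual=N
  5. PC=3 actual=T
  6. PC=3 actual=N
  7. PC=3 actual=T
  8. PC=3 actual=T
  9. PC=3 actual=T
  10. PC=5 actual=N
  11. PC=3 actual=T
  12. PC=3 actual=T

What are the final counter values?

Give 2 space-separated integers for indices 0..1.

Ev 1: PC=3 idx=1 pred=T actual=T -> ctr[1]=3
Ev 2: PC=3 idx=1 pred=T actual=T -> ctr[1]=3
Ev 3: PC=3 idx=1 pred=T actual=T -> ctr[1]=3
Ev 4: PC=5 idx=1 pred=T actual=N -> ctr[1]=2
Ev 5: PC=3 idx=1 pred=T actual=T -> ctr[1]=3
Ev 6: PC=3 idx=1 pred=T actual=N -> ctr[1]=2
Ev 7: PC=3 idx=1 pred=T actual=T -> ctr[1]=3
Ev 8: PC=3 idx=1 pred=T actual=T -> ctr[1]=3
Ev 9: PC=3 idx=1 pred=T actual=T -> ctr[1]=3
Ev 10: PC=5 idx=1 pred=T actual=N -> ctr[1]=2
Ev 11: PC=3 idx=1 pred=T actual=T -> ctr[1]=3
Ev 12: PC=3 idx=1 pred=T actual=T -> ctr[1]=3

Answer: 3 3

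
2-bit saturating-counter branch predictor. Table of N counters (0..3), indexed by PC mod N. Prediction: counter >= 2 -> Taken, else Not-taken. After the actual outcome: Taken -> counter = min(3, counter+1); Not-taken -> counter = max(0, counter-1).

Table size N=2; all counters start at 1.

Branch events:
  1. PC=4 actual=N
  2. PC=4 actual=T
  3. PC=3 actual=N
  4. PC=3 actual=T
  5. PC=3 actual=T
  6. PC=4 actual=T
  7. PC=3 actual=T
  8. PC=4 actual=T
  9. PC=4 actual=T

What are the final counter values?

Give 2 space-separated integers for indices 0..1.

Ev 1: PC=4 idx=0 pred=N actual=N -> ctr[0]=0
Ev 2: PC=4 idx=0 pred=N actual=T -> ctr[0]=1
Ev 3: PC=3 idx=1 pred=N actual=N -> ctr[1]=0
Ev 4: PC=3 idx=1 pred=N actual=T -> ctr[1]=1
Ev 5: PC=3 idx=1 pred=N actual=T -> ctr[1]=2
Ev 6: PC=4 idx=0 pred=N actual=T -> ctr[0]=2
Ev 7: PC=3 idx=1 pred=T actual=T -> ctr[1]=3
Ev 8: PC=4 idx=0 pred=T actual=T -> ctr[0]=3
Ev 9: PC=4 idx=0 pred=T actual=T -> ctr[0]=3

Answer: 3 3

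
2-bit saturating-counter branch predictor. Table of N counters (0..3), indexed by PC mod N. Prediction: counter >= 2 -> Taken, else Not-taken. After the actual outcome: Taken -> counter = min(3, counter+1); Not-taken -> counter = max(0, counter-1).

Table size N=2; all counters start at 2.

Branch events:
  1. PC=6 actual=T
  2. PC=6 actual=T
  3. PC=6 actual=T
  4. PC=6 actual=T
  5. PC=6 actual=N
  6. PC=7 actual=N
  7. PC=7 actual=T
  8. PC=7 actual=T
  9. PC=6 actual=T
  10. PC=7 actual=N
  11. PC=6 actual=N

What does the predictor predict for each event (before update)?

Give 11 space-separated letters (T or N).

Ev 1: PC=6 idx=0 pred=T actual=T -> ctr[0]=3
Ev 2: PC=6 idx=0 pred=T actual=T -> ctr[0]=3
Ev 3: PC=6 idx=0 pred=T actual=T -> ctr[0]=3
Ev 4: PC=6 idx=0 pred=T actual=T -> ctr[0]=3
Ev 5: PC=6 idx=0 pred=T actual=N -> ctr[0]=2
Ev 6: PC=7 idx=1 pred=T actual=N -> ctr[1]=1
Ev 7: PC=7 idx=1 pred=N actual=T -> ctr[1]=2
Ev 8: PC=7 idx=1 pred=T actual=T -> ctr[1]=3
Ev 9: PC=6 idx=0 pred=T actual=T -> ctr[0]=3
Ev 10: PC=7 idx=1 pred=T actual=N -> ctr[1]=2
Ev 11: PC=6 idx=0 pred=T actual=N -> ctr[0]=2

Answer: T T T T T T N T T T T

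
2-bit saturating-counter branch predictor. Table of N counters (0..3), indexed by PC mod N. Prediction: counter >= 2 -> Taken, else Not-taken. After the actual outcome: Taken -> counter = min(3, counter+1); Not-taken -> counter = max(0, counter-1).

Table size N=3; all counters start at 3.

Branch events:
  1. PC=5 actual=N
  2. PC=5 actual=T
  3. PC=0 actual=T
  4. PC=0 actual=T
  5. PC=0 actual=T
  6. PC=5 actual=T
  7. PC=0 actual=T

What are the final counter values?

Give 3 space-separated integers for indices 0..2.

Answer: 3 3 3

Derivation:
Ev 1: PC=5 idx=2 pred=T actual=N -> ctr[2]=2
Ev 2: PC=5 idx=2 pred=T actual=T -> ctr[2]=3
Ev 3: PC=0 idx=0 pred=T actual=T -> ctr[0]=3
Ev 4: PC=0 idx=0 pred=T actual=T -> ctr[0]=3
Ev 5: PC=0 idx=0 pred=T actual=T -> ctr[0]=3
Ev 6: PC=5 idx=2 pred=T actual=T -> ctr[2]=3
Ev 7: PC=0 idx=0 pred=T actual=T -> ctr[0]=3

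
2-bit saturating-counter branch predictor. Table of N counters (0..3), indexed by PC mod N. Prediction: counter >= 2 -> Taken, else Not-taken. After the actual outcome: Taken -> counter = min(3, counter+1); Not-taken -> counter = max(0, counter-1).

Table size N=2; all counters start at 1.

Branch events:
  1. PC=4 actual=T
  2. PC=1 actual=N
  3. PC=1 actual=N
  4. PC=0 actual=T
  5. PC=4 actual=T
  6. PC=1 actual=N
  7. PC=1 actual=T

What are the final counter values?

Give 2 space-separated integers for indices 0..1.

Ev 1: PC=4 idx=0 pred=N actual=T -> ctr[0]=2
Ev 2: PC=1 idx=1 pred=N actual=N -> ctr[1]=0
Ev 3: PC=1 idx=1 pred=N actual=N -> ctr[1]=0
Ev 4: PC=0 idx=0 pred=T actual=T -> ctr[0]=3
Ev 5: PC=4 idx=0 pred=T actual=T -> ctr[0]=3
Ev 6: PC=1 idx=1 pred=N actual=N -> ctr[1]=0
Ev 7: PC=1 idx=1 pred=N actual=T -> ctr[1]=1

Answer: 3 1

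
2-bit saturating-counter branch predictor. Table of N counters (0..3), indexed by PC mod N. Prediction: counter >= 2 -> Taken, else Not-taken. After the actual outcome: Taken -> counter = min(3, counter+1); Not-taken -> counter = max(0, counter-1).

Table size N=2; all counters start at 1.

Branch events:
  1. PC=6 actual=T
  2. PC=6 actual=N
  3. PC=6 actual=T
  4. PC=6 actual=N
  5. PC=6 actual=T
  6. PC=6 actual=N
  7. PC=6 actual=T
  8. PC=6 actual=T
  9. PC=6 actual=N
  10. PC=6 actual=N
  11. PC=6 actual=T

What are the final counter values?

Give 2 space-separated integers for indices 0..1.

Answer: 2 1

Derivation:
Ev 1: PC=6 idx=0 pred=N actual=T -> ctr[0]=2
Ev 2: PC=6 idx=0 pred=T actual=N -> ctr[0]=1
Ev 3: PC=6 idx=0 pred=N actual=T -> ctr[0]=2
Ev 4: PC=6 idx=0 pred=T actual=N -> ctr[0]=1
Ev 5: PC=6 idx=0 pred=N actual=T -> ctr[0]=2
Ev 6: PC=6 idx=0 pred=T actual=N -> ctr[0]=1
Ev 7: PC=6 idx=0 pred=N actual=T -> ctr[0]=2
Ev 8: PC=6 idx=0 pred=T actual=T -> ctr[0]=3
Ev 9: PC=6 idx=0 pred=T actual=N -> ctr[0]=2
Ev 10: PC=6 idx=0 pred=T actual=N -> ctr[0]=1
Ev 11: PC=6 idx=0 pred=N actual=T -> ctr[0]=2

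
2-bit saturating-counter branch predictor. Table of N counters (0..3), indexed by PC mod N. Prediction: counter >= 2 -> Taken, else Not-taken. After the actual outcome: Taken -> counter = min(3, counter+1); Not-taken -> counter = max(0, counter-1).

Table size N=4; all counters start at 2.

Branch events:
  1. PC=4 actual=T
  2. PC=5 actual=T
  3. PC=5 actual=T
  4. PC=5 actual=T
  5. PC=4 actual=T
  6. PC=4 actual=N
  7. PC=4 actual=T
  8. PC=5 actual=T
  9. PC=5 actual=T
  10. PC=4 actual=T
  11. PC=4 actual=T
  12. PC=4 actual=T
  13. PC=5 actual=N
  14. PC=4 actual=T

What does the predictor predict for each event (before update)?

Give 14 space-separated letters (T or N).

Ev 1: PC=4 idx=0 pred=T actual=T -> ctr[0]=3
Ev 2: PC=5 idx=1 pred=T actual=T -> ctr[1]=3
Ev 3: PC=5 idx=1 pred=T actual=T -> ctr[1]=3
Ev 4: PC=5 idx=1 pred=T actual=T -> ctr[1]=3
Ev 5: PC=4 idx=0 pred=T actual=T -> ctr[0]=3
Ev 6: PC=4 idx=0 pred=T actual=N -> ctr[0]=2
Ev 7: PC=4 idx=0 pred=T actual=T -> ctr[0]=3
Ev 8: PC=5 idx=1 pred=T actual=T -> ctr[1]=3
Ev 9: PC=5 idx=1 pred=T actual=T -> ctr[1]=3
Ev 10: PC=4 idx=0 pred=T actual=T -> ctr[0]=3
Ev 11: PC=4 idx=0 pred=T actual=T -> ctr[0]=3
Ev 12: PC=4 idx=0 pred=T actual=T -> ctr[0]=3
Ev 13: PC=5 idx=1 pred=T actual=N -> ctr[1]=2
Ev 14: PC=4 idx=0 pred=T actual=T -> ctr[0]=3

Answer: T T T T T T T T T T T T T T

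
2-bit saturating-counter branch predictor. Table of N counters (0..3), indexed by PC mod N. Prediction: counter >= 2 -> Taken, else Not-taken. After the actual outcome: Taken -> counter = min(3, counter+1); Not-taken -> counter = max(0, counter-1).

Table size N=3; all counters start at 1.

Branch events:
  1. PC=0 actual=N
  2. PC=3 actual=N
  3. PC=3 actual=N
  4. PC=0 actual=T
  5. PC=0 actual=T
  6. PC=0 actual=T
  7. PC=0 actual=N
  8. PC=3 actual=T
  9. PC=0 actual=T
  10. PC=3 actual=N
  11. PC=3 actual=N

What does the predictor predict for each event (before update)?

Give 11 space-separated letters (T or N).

Answer: N N N N N T T T T T T

Derivation:
Ev 1: PC=0 idx=0 pred=N actual=N -> ctr[0]=0
Ev 2: PC=3 idx=0 pred=N actual=N -> ctr[0]=0
Ev 3: PC=3 idx=0 pred=N actual=N -> ctr[0]=0
Ev 4: PC=0 idx=0 pred=N actual=T -> ctr[0]=1
Ev 5: PC=0 idx=0 pred=N actual=T -> ctr[0]=2
Ev 6: PC=0 idx=0 pred=T actual=T -> ctr[0]=3
Ev 7: PC=0 idx=0 pred=T actual=N -> ctr[0]=2
Ev 8: PC=3 idx=0 pred=T actual=T -> ctr[0]=3
Ev 9: PC=0 idx=0 pred=T actual=T -> ctr[0]=3
Ev 10: PC=3 idx=0 pred=T actual=N -> ctr[0]=2
Ev 11: PC=3 idx=0 pred=T actual=N -> ctr[0]=1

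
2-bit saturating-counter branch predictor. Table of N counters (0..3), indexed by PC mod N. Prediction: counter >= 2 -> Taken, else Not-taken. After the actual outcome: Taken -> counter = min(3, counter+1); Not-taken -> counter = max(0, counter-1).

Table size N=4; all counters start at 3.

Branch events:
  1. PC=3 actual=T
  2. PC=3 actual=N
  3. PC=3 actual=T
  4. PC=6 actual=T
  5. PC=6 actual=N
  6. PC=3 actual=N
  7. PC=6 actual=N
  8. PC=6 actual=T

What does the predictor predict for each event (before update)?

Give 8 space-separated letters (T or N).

Answer: T T T T T T T N

Derivation:
Ev 1: PC=3 idx=3 pred=T actual=T -> ctr[3]=3
Ev 2: PC=3 idx=3 pred=T actual=N -> ctr[3]=2
Ev 3: PC=3 idx=3 pred=T actual=T -> ctr[3]=3
Ev 4: PC=6 idx=2 pred=T actual=T -> ctr[2]=3
Ev 5: PC=6 idx=2 pred=T actual=N -> ctr[2]=2
Ev 6: PC=3 idx=3 pred=T actual=N -> ctr[3]=2
Ev 7: PC=6 idx=2 pred=T actual=N -> ctr[2]=1
Ev 8: PC=6 idx=2 pred=N actual=T -> ctr[2]=2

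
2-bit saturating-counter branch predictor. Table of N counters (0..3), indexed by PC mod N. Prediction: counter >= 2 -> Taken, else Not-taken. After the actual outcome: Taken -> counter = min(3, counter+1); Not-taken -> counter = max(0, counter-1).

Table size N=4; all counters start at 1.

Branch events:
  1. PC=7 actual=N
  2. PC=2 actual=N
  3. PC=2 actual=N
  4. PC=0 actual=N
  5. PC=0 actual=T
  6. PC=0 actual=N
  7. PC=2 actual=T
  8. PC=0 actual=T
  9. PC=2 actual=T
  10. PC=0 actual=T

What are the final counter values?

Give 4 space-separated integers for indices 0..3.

Answer: 2 1 2 0

Derivation:
Ev 1: PC=7 idx=3 pred=N actual=N -> ctr[3]=0
Ev 2: PC=2 idx=2 pred=N actual=N -> ctr[2]=0
Ev 3: PC=2 idx=2 pred=N actual=N -> ctr[2]=0
Ev 4: PC=0 idx=0 pred=N actual=N -> ctr[0]=0
Ev 5: PC=0 idx=0 pred=N actual=T -> ctr[0]=1
Ev 6: PC=0 idx=0 pred=N actual=N -> ctr[0]=0
Ev 7: PC=2 idx=2 pred=N actual=T -> ctr[2]=1
Ev 8: PC=0 idx=0 pred=N actual=T -> ctr[0]=1
Ev 9: PC=2 idx=2 pred=N actual=T -> ctr[2]=2
Ev 10: PC=0 idx=0 pred=N actual=T -> ctr[0]=2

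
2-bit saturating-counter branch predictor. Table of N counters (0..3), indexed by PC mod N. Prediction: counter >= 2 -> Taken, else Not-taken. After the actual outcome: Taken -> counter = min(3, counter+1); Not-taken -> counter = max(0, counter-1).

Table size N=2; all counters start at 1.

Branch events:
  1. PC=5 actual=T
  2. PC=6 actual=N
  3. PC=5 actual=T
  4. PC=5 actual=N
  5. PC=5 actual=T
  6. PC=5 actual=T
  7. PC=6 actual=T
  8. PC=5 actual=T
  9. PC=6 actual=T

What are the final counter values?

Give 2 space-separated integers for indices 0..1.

Answer: 2 3

Derivation:
Ev 1: PC=5 idx=1 pred=N actual=T -> ctr[1]=2
Ev 2: PC=6 idx=0 pred=N actual=N -> ctr[0]=0
Ev 3: PC=5 idx=1 pred=T actual=T -> ctr[1]=3
Ev 4: PC=5 idx=1 pred=T actual=N -> ctr[1]=2
Ev 5: PC=5 idx=1 pred=T actual=T -> ctr[1]=3
Ev 6: PC=5 idx=1 pred=T actual=T -> ctr[1]=3
Ev 7: PC=6 idx=0 pred=N actual=T -> ctr[0]=1
Ev 8: PC=5 idx=1 pred=T actual=T -> ctr[1]=3
Ev 9: PC=6 idx=0 pred=N actual=T -> ctr[0]=2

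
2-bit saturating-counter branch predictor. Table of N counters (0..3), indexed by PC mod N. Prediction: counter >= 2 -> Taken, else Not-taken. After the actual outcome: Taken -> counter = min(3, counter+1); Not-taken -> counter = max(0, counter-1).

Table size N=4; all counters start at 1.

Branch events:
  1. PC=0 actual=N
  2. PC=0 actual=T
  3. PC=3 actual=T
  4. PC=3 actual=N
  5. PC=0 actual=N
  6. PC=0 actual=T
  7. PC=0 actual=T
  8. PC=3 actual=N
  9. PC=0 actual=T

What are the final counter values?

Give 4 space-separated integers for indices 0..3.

Ev 1: PC=0 idx=0 pred=N actual=N -> ctr[0]=0
Ev 2: PC=0 idx=0 pred=N actual=T -> ctr[0]=1
Ev 3: PC=3 idx=3 pred=N actual=T -> ctr[3]=2
Ev 4: PC=3 idx=3 pred=T actual=N -> ctr[3]=1
Ev 5: PC=0 idx=0 pred=N actual=N -> ctr[0]=0
Ev 6: PC=0 idx=0 pred=N actual=T -> ctr[0]=1
Ev 7: PC=0 idx=0 pred=N actual=T -> ctr[0]=2
Ev 8: PC=3 idx=3 pred=N actual=N -> ctr[3]=0
Ev 9: PC=0 idx=0 pred=T actual=T -> ctr[0]=3

Answer: 3 1 1 0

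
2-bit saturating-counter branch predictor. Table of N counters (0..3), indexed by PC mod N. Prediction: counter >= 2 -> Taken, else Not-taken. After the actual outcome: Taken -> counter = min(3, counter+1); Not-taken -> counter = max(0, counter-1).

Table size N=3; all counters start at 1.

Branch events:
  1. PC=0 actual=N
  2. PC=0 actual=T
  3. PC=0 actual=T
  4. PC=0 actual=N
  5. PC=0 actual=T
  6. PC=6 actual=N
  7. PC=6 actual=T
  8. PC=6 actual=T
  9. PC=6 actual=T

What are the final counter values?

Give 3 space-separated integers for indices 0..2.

Answer: 3 1 1

Derivation:
Ev 1: PC=0 idx=0 pred=N actual=N -> ctr[0]=0
Ev 2: PC=0 idx=0 pred=N actual=T -> ctr[0]=1
Ev 3: PC=0 idx=0 pred=N actual=T -> ctr[0]=2
Ev 4: PC=0 idx=0 pred=T actual=N -> ctr[0]=1
Ev 5: PC=0 idx=0 pred=N actual=T -> ctr[0]=2
Ev 6: PC=6 idx=0 pred=T actual=N -> ctr[0]=1
Ev 7: PC=6 idx=0 pred=N actual=T -> ctr[0]=2
Ev 8: PC=6 idx=0 pred=T actual=T -> ctr[0]=3
Ev 9: PC=6 idx=0 pred=T actual=T -> ctr[0]=3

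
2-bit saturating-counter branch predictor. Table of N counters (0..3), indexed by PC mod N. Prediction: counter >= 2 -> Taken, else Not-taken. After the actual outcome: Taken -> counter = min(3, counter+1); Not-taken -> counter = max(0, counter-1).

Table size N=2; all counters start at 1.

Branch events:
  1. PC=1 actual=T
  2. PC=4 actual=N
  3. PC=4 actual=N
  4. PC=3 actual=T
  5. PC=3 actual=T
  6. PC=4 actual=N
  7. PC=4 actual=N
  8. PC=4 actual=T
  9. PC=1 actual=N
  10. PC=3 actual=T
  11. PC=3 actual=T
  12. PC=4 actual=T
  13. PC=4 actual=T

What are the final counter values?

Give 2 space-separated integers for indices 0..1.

Ev 1: PC=1 idx=1 pred=N actual=T -> ctr[1]=2
Ev 2: PC=4 idx=0 pred=N actual=N -> ctr[0]=0
Ev 3: PC=4 idx=0 pred=N actual=N -> ctr[0]=0
Ev 4: PC=3 idx=1 pred=T actual=T -> ctr[1]=3
Ev 5: PC=3 idx=1 pred=T actual=T -> ctr[1]=3
Ev 6: PC=4 idx=0 pred=N actual=N -> ctr[0]=0
Ev 7: PC=4 idx=0 pred=N actual=N -> ctr[0]=0
Ev 8: PC=4 idx=0 pred=N actual=T -> ctr[0]=1
Ev 9: PC=1 idx=1 pred=T actual=N -> ctr[1]=2
Ev 10: PC=3 idx=1 pred=T actual=T -> ctr[1]=3
Ev 11: PC=3 idx=1 pred=T actual=T -> ctr[1]=3
Ev 12: PC=4 idx=0 pred=N actual=T -> ctr[0]=2
Ev 13: PC=4 idx=0 pred=T actual=T -> ctr[0]=3

Answer: 3 3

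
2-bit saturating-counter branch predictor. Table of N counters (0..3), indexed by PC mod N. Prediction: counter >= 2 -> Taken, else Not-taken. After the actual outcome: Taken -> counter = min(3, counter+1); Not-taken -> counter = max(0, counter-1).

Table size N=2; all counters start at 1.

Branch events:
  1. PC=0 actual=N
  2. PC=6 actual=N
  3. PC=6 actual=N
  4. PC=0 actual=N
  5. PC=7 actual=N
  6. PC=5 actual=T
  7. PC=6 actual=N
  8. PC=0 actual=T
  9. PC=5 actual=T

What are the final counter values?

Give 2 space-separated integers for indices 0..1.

Answer: 1 2

Derivation:
Ev 1: PC=0 idx=0 pred=N actual=N -> ctr[0]=0
Ev 2: PC=6 idx=0 pred=N actual=N -> ctr[0]=0
Ev 3: PC=6 idx=0 pred=N actual=N -> ctr[0]=0
Ev 4: PC=0 idx=0 pred=N actual=N -> ctr[0]=0
Ev 5: PC=7 idx=1 pred=N actual=N -> ctr[1]=0
Ev 6: PC=5 idx=1 pred=N actual=T -> ctr[1]=1
Ev 7: PC=6 idx=0 pred=N actual=N -> ctr[0]=0
Ev 8: PC=0 idx=0 pred=N actual=T -> ctr[0]=1
Ev 9: PC=5 idx=1 pred=N actual=T -> ctr[1]=2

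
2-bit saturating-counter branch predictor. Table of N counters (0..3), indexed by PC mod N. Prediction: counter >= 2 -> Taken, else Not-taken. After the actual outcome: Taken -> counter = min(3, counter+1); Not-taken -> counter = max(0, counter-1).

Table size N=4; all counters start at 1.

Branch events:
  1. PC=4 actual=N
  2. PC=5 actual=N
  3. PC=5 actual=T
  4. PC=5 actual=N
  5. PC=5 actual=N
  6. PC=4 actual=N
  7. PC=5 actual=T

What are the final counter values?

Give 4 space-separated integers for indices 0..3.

Answer: 0 1 1 1

Derivation:
Ev 1: PC=4 idx=0 pred=N actual=N -> ctr[0]=0
Ev 2: PC=5 idx=1 pred=N actual=N -> ctr[1]=0
Ev 3: PC=5 idx=1 pred=N actual=T -> ctr[1]=1
Ev 4: PC=5 idx=1 pred=N actual=N -> ctr[1]=0
Ev 5: PC=5 idx=1 pred=N actual=N -> ctr[1]=0
Ev 6: PC=4 idx=0 pred=N actual=N -> ctr[0]=0
Ev 7: PC=5 idx=1 pred=N actual=T -> ctr[1]=1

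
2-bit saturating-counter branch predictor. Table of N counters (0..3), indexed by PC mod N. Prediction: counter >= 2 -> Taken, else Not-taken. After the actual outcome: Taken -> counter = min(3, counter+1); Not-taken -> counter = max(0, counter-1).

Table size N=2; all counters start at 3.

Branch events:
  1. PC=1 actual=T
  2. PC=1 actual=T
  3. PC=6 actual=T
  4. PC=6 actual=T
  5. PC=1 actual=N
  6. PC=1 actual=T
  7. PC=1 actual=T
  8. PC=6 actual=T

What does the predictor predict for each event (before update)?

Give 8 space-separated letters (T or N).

Answer: T T T T T T T T

Derivation:
Ev 1: PC=1 idx=1 pred=T actual=T -> ctr[1]=3
Ev 2: PC=1 idx=1 pred=T actual=T -> ctr[1]=3
Ev 3: PC=6 idx=0 pred=T actual=T -> ctr[0]=3
Ev 4: PC=6 idx=0 pred=T actual=T -> ctr[0]=3
Ev 5: PC=1 idx=1 pred=T actual=N -> ctr[1]=2
Ev 6: PC=1 idx=1 pred=T actual=T -> ctr[1]=3
Ev 7: PC=1 idx=1 pred=T actual=T -> ctr[1]=3
Ev 8: PC=6 idx=0 pred=T actual=T -> ctr[0]=3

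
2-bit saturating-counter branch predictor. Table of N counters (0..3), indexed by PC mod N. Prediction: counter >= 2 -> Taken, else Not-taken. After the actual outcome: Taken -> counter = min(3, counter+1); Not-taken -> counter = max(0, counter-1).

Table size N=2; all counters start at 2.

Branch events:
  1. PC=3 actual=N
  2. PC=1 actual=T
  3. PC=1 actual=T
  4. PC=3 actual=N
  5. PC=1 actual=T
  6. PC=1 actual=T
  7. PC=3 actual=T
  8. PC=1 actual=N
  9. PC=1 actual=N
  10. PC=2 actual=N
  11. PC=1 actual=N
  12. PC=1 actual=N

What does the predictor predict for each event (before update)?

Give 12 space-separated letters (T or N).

Ev 1: PC=3 idx=1 pred=T actual=N -> ctr[1]=1
Ev 2: PC=1 idx=1 pred=N actual=T -> ctr[1]=2
Ev 3: PC=1 idx=1 pred=T actual=T -> ctr[1]=3
Ev 4: PC=3 idx=1 pred=T actual=N -> ctr[1]=2
Ev 5: PC=1 idx=1 pred=T actual=T -> ctr[1]=3
Ev 6: PC=1 idx=1 pred=T actual=T -> ctr[1]=3
Ev 7: PC=3 idx=1 pred=T actual=T -> ctr[1]=3
Ev 8: PC=1 idx=1 pred=T actual=N -> ctr[1]=2
Ev 9: PC=1 idx=1 pred=T actual=N -> ctr[1]=1
Ev 10: PC=2 idx=0 pred=T actual=N -> ctr[0]=1
Ev 11: PC=1 idx=1 pred=N actual=N -> ctr[1]=0
Ev 12: PC=1 idx=1 pred=N actual=N -> ctr[1]=0

Answer: T N T T T T T T T T N N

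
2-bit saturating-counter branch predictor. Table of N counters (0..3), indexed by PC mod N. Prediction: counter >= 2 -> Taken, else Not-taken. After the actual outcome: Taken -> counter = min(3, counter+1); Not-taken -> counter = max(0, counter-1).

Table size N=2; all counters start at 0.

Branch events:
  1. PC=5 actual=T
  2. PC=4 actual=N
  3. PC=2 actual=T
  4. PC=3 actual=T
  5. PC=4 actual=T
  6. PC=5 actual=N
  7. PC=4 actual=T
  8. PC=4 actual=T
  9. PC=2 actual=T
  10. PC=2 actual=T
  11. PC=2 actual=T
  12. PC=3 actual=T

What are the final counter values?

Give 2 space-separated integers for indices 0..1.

Ev 1: PC=5 idx=1 pred=N actual=T -> ctr[1]=1
Ev 2: PC=4 idx=0 pred=N actual=N -> ctr[0]=0
Ev 3: PC=2 idx=0 pred=N actual=T -> ctr[0]=1
Ev 4: PC=3 idx=1 pred=N actual=T -> ctr[1]=2
Ev 5: PC=4 idx=0 pred=N actual=T -> ctr[0]=2
Ev 6: PC=5 idx=1 pred=T actual=N -> ctr[1]=1
Ev 7: PC=4 idx=0 pred=T actual=T -> ctr[0]=3
Ev 8: PC=4 idx=0 pred=T actual=T -> ctr[0]=3
Ev 9: PC=2 idx=0 pred=T actual=T -> ctr[0]=3
Ev 10: PC=2 idx=0 pred=T actual=T -> ctr[0]=3
Ev 11: PC=2 idx=0 pred=T actual=T -> ctr[0]=3
Ev 12: PC=3 idx=1 pred=N actual=T -> ctr[1]=2

Answer: 3 2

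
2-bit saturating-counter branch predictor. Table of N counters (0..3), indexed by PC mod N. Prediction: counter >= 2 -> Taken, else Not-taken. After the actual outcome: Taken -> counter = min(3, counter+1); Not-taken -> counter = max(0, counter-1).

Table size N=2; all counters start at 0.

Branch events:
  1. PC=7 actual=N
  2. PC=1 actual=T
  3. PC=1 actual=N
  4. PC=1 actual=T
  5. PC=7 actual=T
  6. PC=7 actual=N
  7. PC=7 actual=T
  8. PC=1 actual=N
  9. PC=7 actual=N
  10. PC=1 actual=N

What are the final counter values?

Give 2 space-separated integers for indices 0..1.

Ev 1: PC=7 idx=1 pred=N actual=N -> ctr[1]=0
Ev 2: PC=1 idx=1 pred=N actual=T -> ctr[1]=1
Ev 3: PC=1 idx=1 pred=N actual=N -> ctr[1]=0
Ev 4: PC=1 idx=1 pred=N actual=T -> ctr[1]=1
Ev 5: PC=7 idx=1 pred=N actual=T -> ctr[1]=2
Ev 6: PC=7 idx=1 pred=T actual=N -> ctr[1]=1
Ev 7: PC=7 idx=1 pred=N actual=T -> ctr[1]=2
Ev 8: PC=1 idx=1 pred=T actual=N -> ctr[1]=1
Ev 9: PC=7 idx=1 pred=N actual=N -> ctr[1]=0
Ev 10: PC=1 idx=1 pred=N actual=N -> ctr[1]=0

Answer: 0 0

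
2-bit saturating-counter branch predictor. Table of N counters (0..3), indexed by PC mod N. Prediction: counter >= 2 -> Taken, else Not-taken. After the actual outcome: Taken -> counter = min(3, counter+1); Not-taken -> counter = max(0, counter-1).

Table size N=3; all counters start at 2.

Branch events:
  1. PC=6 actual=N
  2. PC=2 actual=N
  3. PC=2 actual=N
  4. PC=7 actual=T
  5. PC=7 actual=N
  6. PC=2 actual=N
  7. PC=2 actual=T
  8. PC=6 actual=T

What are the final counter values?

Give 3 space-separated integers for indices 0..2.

Answer: 2 2 1

Derivation:
Ev 1: PC=6 idx=0 pred=T actual=N -> ctr[0]=1
Ev 2: PC=2 idx=2 pred=T actual=N -> ctr[2]=1
Ev 3: PC=2 idx=2 pred=N actual=N -> ctr[2]=0
Ev 4: PC=7 idx=1 pred=T actual=T -> ctr[1]=3
Ev 5: PC=7 idx=1 pred=T actual=N -> ctr[1]=2
Ev 6: PC=2 idx=2 pred=N actual=N -> ctr[2]=0
Ev 7: PC=2 idx=2 pred=N actual=T -> ctr[2]=1
Ev 8: PC=6 idx=0 pred=N actual=T -> ctr[0]=2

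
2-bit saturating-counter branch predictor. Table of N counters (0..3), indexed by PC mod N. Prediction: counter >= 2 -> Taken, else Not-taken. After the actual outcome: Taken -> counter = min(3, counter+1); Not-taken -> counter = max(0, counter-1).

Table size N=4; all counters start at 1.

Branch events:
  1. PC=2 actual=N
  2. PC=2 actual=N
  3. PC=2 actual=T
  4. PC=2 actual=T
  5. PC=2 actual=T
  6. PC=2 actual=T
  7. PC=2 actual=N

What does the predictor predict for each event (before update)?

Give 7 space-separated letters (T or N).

Answer: N N N N T T T

Derivation:
Ev 1: PC=2 idx=2 pred=N actual=N -> ctr[2]=0
Ev 2: PC=2 idx=2 pred=N actual=N -> ctr[2]=0
Ev 3: PC=2 idx=2 pred=N actual=T -> ctr[2]=1
Ev 4: PC=2 idx=2 pred=N actual=T -> ctr[2]=2
Ev 5: PC=2 idx=2 pred=T actual=T -> ctr[2]=3
Ev 6: PC=2 idx=2 pred=T actual=T -> ctr[2]=3
Ev 7: PC=2 idx=2 pred=T actual=N -> ctr[2]=2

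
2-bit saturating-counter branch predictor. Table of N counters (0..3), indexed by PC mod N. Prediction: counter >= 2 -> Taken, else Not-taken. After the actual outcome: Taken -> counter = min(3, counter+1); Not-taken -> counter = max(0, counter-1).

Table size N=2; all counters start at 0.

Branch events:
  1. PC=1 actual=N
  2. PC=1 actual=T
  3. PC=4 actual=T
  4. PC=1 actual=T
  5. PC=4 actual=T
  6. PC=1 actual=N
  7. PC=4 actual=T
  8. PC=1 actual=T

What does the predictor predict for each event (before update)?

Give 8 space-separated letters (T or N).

Answer: N N N N N T T N

Derivation:
Ev 1: PC=1 idx=1 pred=N actual=N -> ctr[1]=0
Ev 2: PC=1 idx=1 pred=N actual=T -> ctr[1]=1
Ev 3: PC=4 idx=0 pred=N actual=T -> ctr[0]=1
Ev 4: PC=1 idx=1 pred=N actual=T -> ctr[1]=2
Ev 5: PC=4 idx=0 pred=N actual=T -> ctr[0]=2
Ev 6: PC=1 idx=1 pred=T actual=N -> ctr[1]=1
Ev 7: PC=4 idx=0 pred=T actual=T -> ctr[0]=3
Ev 8: PC=1 idx=1 pred=N actual=T -> ctr[1]=2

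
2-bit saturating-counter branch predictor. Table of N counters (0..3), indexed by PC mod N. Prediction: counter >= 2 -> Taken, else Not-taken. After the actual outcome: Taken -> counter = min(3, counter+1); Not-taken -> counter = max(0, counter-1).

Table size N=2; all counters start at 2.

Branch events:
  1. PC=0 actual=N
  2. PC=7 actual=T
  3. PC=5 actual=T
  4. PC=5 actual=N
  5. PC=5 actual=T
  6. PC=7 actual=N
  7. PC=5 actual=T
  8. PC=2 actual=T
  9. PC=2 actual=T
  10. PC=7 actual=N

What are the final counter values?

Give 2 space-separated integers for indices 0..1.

Answer: 3 2

Derivation:
Ev 1: PC=0 idx=0 pred=T actual=N -> ctr[0]=1
Ev 2: PC=7 idx=1 pred=T actual=T -> ctr[1]=3
Ev 3: PC=5 idx=1 pred=T actual=T -> ctr[1]=3
Ev 4: PC=5 idx=1 pred=T actual=N -> ctr[1]=2
Ev 5: PC=5 idx=1 pred=T actual=T -> ctr[1]=3
Ev 6: PC=7 idx=1 pred=T actual=N -> ctr[1]=2
Ev 7: PC=5 idx=1 pred=T actual=T -> ctr[1]=3
Ev 8: PC=2 idx=0 pred=N actual=T -> ctr[0]=2
Ev 9: PC=2 idx=0 pred=T actual=T -> ctr[0]=3
Ev 10: PC=7 idx=1 pred=T actual=N -> ctr[1]=2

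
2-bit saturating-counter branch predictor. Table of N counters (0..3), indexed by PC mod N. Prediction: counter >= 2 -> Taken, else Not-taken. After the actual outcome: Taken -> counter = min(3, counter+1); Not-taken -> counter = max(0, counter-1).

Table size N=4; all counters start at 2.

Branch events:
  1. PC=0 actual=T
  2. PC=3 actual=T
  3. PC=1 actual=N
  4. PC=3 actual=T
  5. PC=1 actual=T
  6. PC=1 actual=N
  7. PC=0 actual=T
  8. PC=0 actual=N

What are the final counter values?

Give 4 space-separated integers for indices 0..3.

Answer: 2 1 2 3

Derivation:
Ev 1: PC=0 idx=0 pred=T actual=T -> ctr[0]=3
Ev 2: PC=3 idx=3 pred=T actual=T -> ctr[3]=3
Ev 3: PC=1 idx=1 pred=T actual=N -> ctr[1]=1
Ev 4: PC=3 idx=3 pred=T actual=T -> ctr[3]=3
Ev 5: PC=1 idx=1 pred=N actual=T -> ctr[1]=2
Ev 6: PC=1 idx=1 pred=T actual=N -> ctr[1]=1
Ev 7: PC=0 idx=0 pred=T actual=T -> ctr[0]=3
Ev 8: PC=0 idx=0 pred=T actual=N -> ctr[0]=2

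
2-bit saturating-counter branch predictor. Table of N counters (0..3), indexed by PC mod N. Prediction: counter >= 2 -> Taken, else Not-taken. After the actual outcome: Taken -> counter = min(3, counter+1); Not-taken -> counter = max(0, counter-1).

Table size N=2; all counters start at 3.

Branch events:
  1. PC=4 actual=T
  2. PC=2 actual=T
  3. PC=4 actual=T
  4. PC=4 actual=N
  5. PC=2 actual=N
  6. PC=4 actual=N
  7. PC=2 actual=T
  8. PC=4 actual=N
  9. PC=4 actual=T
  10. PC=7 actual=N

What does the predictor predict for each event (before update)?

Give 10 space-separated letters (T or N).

Answer: T T T T T N N N N T

Derivation:
Ev 1: PC=4 idx=0 pred=T actual=T -> ctr[0]=3
Ev 2: PC=2 idx=0 pred=T actual=T -> ctr[0]=3
Ev 3: PC=4 idx=0 pred=T actual=T -> ctr[0]=3
Ev 4: PC=4 idx=0 pred=T actual=N -> ctr[0]=2
Ev 5: PC=2 idx=0 pred=T actual=N -> ctr[0]=1
Ev 6: PC=4 idx=0 pred=N actual=N -> ctr[0]=0
Ev 7: PC=2 idx=0 pred=N actual=T -> ctr[0]=1
Ev 8: PC=4 idx=0 pred=N actual=N -> ctr[0]=0
Ev 9: PC=4 idx=0 pred=N actual=T -> ctr[0]=1
Ev 10: PC=7 idx=1 pred=T actual=N -> ctr[1]=2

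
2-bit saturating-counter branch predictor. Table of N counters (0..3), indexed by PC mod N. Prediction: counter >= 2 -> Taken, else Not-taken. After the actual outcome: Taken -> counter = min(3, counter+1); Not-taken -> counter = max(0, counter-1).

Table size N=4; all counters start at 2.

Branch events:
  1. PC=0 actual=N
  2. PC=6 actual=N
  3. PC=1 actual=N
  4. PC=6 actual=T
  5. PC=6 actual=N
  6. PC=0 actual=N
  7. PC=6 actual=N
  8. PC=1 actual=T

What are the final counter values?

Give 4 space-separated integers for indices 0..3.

Answer: 0 2 0 2

Derivation:
Ev 1: PC=0 idx=0 pred=T actual=N -> ctr[0]=1
Ev 2: PC=6 idx=2 pred=T actual=N -> ctr[2]=1
Ev 3: PC=1 idx=1 pred=T actual=N -> ctr[1]=1
Ev 4: PC=6 idx=2 pred=N actual=T -> ctr[2]=2
Ev 5: PC=6 idx=2 pred=T actual=N -> ctr[2]=1
Ev 6: PC=0 idx=0 pred=N actual=N -> ctr[0]=0
Ev 7: PC=6 idx=2 pred=N actual=N -> ctr[2]=0
Ev 8: PC=1 idx=1 pred=N actual=T -> ctr[1]=2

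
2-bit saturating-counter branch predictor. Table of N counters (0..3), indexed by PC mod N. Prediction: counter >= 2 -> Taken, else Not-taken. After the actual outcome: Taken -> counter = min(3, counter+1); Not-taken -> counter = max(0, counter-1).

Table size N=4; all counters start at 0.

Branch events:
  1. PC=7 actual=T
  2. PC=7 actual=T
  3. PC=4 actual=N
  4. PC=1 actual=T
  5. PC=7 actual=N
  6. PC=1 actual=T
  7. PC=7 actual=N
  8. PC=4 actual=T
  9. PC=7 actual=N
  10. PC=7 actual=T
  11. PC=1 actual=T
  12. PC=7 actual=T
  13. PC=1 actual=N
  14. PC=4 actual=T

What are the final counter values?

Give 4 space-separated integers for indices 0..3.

Ev 1: PC=7 idx=3 pred=N actual=T -> ctr[3]=1
Ev 2: PC=7 idx=3 pred=N actual=T -> ctr[3]=2
Ev 3: PC=4 idx=0 pred=N actual=N -> ctr[0]=0
Ev 4: PC=1 idx=1 pred=N actual=T -> ctr[1]=1
Ev 5: PC=7 idx=3 pred=T actual=N -> ctr[3]=1
Ev 6: PC=1 idx=1 pred=N actual=T -> ctr[1]=2
Ev 7: PC=7 idx=3 pred=N actual=N -> ctr[3]=0
Ev 8: PC=4 idx=0 pred=N actual=T -> ctr[0]=1
Ev 9: PC=7 idx=3 pred=N actual=N -> ctr[3]=0
Ev 10: PC=7 idx=3 pred=N actual=T -> ctr[3]=1
Ev 11: PC=1 idx=1 pred=T actual=T -> ctr[1]=3
Ev 12: PC=7 idx=3 pred=N actual=T -> ctr[3]=2
Ev 13: PC=1 idx=1 pred=T actual=N -> ctr[1]=2
Ev 14: PC=4 idx=0 pred=N actual=T -> ctr[0]=2

Answer: 2 2 0 2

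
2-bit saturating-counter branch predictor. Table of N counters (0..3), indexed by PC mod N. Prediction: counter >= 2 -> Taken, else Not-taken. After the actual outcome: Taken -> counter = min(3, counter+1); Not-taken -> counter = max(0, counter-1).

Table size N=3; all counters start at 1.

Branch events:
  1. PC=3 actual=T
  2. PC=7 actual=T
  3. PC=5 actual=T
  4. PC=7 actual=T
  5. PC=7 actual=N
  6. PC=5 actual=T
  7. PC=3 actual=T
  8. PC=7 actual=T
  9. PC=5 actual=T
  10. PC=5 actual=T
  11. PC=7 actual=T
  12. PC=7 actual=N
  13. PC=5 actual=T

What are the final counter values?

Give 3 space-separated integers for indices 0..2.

Answer: 3 2 3

Derivation:
Ev 1: PC=3 idx=0 pred=N actual=T -> ctr[0]=2
Ev 2: PC=7 idx=1 pred=N actual=T -> ctr[1]=2
Ev 3: PC=5 idx=2 pred=N actual=T -> ctr[2]=2
Ev 4: PC=7 idx=1 pred=T actual=T -> ctr[1]=3
Ev 5: PC=7 idx=1 pred=T actual=N -> ctr[1]=2
Ev 6: PC=5 idx=2 pred=T actual=T -> ctr[2]=3
Ev 7: PC=3 idx=0 pred=T actual=T -> ctr[0]=3
Ev 8: PC=7 idx=1 pred=T actual=T -> ctr[1]=3
Ev 9: PC=5 idx=2 pred=T actual=T -> ctr[2]=3
Ev 10: PC=5 idx=2 pred=T actual=T -> ctr[2]=3
Ev 11: PC=7 idx=1 pred=T actual=T -> ctr[1]=3
Ev 12: PC=7 idx=1 pred=T actual=N -> ctr[1]=2
Ev 13: PC=5 idx=2 pred=T actual=T -> ctr[2]=3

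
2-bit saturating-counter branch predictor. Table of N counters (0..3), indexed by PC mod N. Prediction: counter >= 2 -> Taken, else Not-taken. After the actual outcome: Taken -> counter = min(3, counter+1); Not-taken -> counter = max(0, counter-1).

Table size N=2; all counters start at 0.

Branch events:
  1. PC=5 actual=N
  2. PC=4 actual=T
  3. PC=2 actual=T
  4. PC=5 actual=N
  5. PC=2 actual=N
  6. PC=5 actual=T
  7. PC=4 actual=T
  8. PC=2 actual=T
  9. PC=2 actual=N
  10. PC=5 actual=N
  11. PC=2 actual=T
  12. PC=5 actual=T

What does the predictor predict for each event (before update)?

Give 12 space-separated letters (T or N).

Answer: N N N N T N N T T N T N

Derivation:
Ev 1: PC=5 idx=1 pred=N actual=N -> ctr[1]=0
Ev 2: PC=4 idx=0 pred=N actual=T -> ctr[0]=1
Ev 3: PC=2 idx=0 pred=N actual=T -> ctr[0]=2
Ev 4: PC=5 idx=1 pred=N actual=N -> ctr[1]=0
Ev 5: PC=2 idx=0 pred=T actual=N -> ctr[0]=1
Ev 6: PC=5 idx=1 pred=N actual=T -> ctr[1]=1
Ev 7: PC=4 idx=0 pred=N actual=T -> ctr[0]=2
Ev 8: PC=2 idx=0 pred=T actual=T -> ctr[0]=3
Ev 9: PC=2 idx=0 pred=T actual=N -> ctr[0]=2
Ev 10: PC=5 idx=1 pred=N actual=N -> ctr[1]=0
Ev 11: PC=2 idx=0 pred=T actual=T -> ctr[0]=3
Ev 12: PC=5 idx=1 pred=N actual=T -> ctr[1]=1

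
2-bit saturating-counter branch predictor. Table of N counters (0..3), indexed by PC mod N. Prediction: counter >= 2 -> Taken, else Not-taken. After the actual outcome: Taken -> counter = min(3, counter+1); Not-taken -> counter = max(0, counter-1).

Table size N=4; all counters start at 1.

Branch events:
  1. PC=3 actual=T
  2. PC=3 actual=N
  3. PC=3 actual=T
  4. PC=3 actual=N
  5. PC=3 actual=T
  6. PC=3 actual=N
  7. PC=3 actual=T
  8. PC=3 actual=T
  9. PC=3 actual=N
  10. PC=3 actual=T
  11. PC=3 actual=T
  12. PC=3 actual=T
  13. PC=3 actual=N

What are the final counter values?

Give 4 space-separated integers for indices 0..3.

Ev 1: PC=3 idx=3 pred=N actual=T -> ctr[3]=2
Ev 2: PC=3 idx=3 pred=T actual=N -> ctr[3]=1
Ev 3: PC=3 idx=3 pred=N actual=T -> ctr[3]=2
Ev 4: PC=3 idx=3 pred=T actual=N -> ctr[3]=1
Ev 5: PC=3 idx=3 pred=N actual=T -> ctr[3]=2
Ev 6: PC=3 idx=3 pred=T actual=N -> ctr[3]=1
Ev 7: PC=3 idx=3 pred=N actual=T -> ctr[3]=2
Ev 8: PC=3 idx=3 pred=T actual=T -> ctr[3]=3
Ev 9: PC=3 idx=3 pred=T actual=N -> ctr[3]=2
Ev 10: PC=3 idx=3 pred=T actual=T -> ctr[3]=3
Ev 11: PC=3 idx=3 pred=T actual=T -> ctr[3]=3
Ev 12: PC=3 idx=3 pred=T actual=T -> ctr[3]=3
Ev 13: PC=3 idx=3 pred=T actual=N -> ctr[3]=2

Answer: 1 1 1 2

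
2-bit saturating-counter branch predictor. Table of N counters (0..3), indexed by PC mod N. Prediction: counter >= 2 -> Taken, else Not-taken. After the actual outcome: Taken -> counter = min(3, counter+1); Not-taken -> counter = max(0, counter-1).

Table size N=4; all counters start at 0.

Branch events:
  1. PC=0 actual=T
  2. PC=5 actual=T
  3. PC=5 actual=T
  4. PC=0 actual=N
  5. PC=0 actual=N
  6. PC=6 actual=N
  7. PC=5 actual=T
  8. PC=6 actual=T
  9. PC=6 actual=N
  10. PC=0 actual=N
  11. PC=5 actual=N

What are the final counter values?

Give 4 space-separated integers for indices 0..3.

Ev 1: PC=0 idx=0 pred=N actual=T -> ctr[0]=1
Ev 2: PC=5 idx=1 pred=N actual=T -> ctr[1]=1
Ev 3: PC=5 idx=1 pred=N actual=T -> ctr[1]=2
Ev 4: PC=0 idx=0 pred=N actual=N -> ctr[0]=0
Ev 5: PC=0 idx=0 pred=N actual=N -> ctr[0]=0
Ev 6: PC=6 idx=2 pred=N actual=N -> ctr[2]=0
Ev 7: PC=5 idx=1 pred=T actual=T -> ctr[1]=3
Ev 8: PC=6 idx=2 pred=N actual=T -> ctr[2]=1
Ev 9: PC=6 idx=2 pred=N actual=N -> ctr[2]=0
Ev 10: PC=0 idx=0 pred=N actual=N -> ctr[0]=0
Ev 11: PC=5 idx=1 pred=T actual=N -> ctr[1]=2

Answer: 0 2 0 0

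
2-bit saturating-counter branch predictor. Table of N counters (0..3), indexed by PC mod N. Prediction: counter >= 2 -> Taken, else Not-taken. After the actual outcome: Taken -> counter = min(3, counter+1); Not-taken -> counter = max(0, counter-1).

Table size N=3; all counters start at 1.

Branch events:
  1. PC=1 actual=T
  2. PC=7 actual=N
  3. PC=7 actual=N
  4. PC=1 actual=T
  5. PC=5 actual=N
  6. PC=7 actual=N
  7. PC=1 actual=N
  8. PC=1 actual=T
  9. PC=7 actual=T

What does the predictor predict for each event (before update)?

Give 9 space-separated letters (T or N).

Answer: N T N N N N N N N

Derivation:
Ev 1: PC=1 idx=1 pred=N actual=T -> ctr[1]=2
Ev 2: PC=7 idx=1 pred=T actual=N -> ctr[1]=1
Ev 3: PC=7 idx=1 pred=N actual=N -> ctr[1]=0
Ev 4: PC=1 idx=1 pred=N actual=T -> ctr[1]=1
Ev 5: PC=5 idx=2 pred=N actual=N -> ctr[2]=0
Ev 6: PC=7 idx=1 pred=N actual=N -> ctr[1]=0
Ev 7: PC=1 idx=1 pred=N actual=N -> ctr[1]=0
Ev 8: PC=1 idx=1 pred=N actual=T -> ctr[1]=1
Ev 9: PC=7 idx=1 pred=N actual=T -> ctr[1]=2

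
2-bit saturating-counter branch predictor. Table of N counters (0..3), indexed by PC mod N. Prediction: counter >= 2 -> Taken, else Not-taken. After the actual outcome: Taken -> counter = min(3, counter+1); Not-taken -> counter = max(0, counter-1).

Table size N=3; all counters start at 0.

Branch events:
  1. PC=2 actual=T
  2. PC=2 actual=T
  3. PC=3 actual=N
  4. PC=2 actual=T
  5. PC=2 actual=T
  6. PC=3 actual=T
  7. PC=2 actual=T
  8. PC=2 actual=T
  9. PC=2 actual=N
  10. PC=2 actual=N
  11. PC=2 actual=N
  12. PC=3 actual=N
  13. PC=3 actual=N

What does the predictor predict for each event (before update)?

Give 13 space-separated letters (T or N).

Ev 1: PC=2 idx=2 pred=N actual=T -> ctr[2]=1
Ev 2: PC=2 idx=2 pred=N actual=T -> ctr[2]=2
Ev 3: PC=3 idx=0 pred=N actual=N -> ctr[0]=0
Ev 4: PC=2 idx=2 pred=T actual=T -> ctr[2]=3
Ev 5: PC=2 idx=2 pred=T actual=T -> ctr[2]=3
Ev 6: PC=3 idx=0 pred=N actual=T -> ctr[0]=1
Ev 7: PC=2 idx=2 pred=T actual=T -> ctr[2]=3
Ev 8: PC=2 idx=2 pred=T actual=T -> ctr[2]=3
Ev 9: PC=2 idx=2 pred=T actual=N -> ctr[2]=2
Ev 10: PC=2 idx=2 pred=T actual=N -> ctr[2]=1
Ev 11: PC=2 idx=2 pred=N actual=N -> ctr[2]=0
Ev 12: PC=3 idx=0 pred=N actual=N -> ctr[0]=0
Ev 13: PC=3 idx=0 pred=N actual=N -> ctr[0]=0

Answer: N N N T T N T T T T N N N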